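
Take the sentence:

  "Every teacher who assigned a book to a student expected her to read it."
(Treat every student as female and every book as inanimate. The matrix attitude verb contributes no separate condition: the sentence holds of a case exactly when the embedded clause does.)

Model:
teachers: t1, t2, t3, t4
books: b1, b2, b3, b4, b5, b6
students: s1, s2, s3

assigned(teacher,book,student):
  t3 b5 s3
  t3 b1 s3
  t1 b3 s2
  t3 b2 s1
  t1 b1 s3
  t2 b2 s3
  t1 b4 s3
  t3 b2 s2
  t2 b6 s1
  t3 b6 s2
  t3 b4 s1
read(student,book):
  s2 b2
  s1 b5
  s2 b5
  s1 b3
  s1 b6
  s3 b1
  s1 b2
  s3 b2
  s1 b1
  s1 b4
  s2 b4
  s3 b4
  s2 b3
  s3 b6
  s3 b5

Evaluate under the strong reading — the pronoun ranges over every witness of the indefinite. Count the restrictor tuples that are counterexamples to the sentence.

"her" takes "a student" as antecedent and "it" takes "a book"; both are donkey pronouns co-varying with the restrictor.
Strong reading: for every (t,b,s) with assigned(t,b,s), read(s,b).
Restrictor triples: (t1,b1,s3)→read(s3,b1) ✓  (t1,b3,s2)→read(s2,b3) ✓  (t1,b4,s3)→read(s3,b4) ✓  (t2,b2,s3)→read(s3,b2) ✓  (t2,b6,s1)→read(s1,b6) ✓  (t3,b1,s3)→read(s3,b1) ✓  (t3,b2,s1)→read(s1,b2) ✓  (t3,b2,s2)→read(s2,b2) ✓  (t3,b4,s1)→read(s1,b4) ✓  (t3,b5,s3)→read(s3,b5) ✓  (t3,b6,s2)→read(s2,b6) ✗
Counterexamples (restrictor triples failing the scope): 1.

1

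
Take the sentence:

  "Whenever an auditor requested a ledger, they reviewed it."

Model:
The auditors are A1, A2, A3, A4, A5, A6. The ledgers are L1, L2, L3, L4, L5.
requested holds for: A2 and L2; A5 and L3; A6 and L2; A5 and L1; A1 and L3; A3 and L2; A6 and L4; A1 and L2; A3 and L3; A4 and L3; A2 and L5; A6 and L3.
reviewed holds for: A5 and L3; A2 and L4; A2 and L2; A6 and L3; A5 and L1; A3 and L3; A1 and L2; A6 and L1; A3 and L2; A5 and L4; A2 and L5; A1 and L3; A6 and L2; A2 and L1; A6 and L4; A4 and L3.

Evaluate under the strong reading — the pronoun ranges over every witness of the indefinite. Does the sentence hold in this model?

"it" takes "a ledger" as antecedent — a donkey pronoun bound across the clause boundary.
Strong reading: for every (a,l) with requested(a,l), reviewed(a,l).
Restrictor pairs: (A1,L2) ✓  (A1,L3) ✓  (A2,L2) ✓  (A2,L5) ✓  (A3,L2) ✓  (A3,L3) ✓  (A4,L3) ✓  (A5,L1) ✓  (A5,L3) ✓  (A6,L2) ✓  (A6,L3) ✓  (A6,L4) ✓
Every restrictor pair satisfies the scope.

True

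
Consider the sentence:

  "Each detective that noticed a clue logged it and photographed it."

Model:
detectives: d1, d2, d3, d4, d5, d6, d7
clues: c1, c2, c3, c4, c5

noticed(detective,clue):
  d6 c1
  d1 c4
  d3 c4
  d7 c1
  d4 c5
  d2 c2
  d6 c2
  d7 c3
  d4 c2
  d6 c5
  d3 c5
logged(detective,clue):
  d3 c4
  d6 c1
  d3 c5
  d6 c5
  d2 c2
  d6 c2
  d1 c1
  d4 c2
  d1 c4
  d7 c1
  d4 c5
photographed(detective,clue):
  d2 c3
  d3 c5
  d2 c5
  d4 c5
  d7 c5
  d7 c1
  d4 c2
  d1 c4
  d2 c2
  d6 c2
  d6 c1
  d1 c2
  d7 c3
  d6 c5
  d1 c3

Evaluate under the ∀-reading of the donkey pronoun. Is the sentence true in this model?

"it" takes "a clue" as antecedent — a donkey pronoun bound across the clause boundary.
Strong reading: for every (d,c) with noticed(d,c), logged(d,c) ∧ photographed(d,c).
Restrictor pairs: (d1,c4) ✓  (d2,c2) ✓  (d3,c4) ✗  (d3,c5) ✓  (d4,c2) ✓  (d4,c5) ✓  (d6,c1) ✓  (d6,c2) ✓  (d6,c5) ✓  (d7,c1) ✓  (d7,c3) ✗
Counterexample: (d3,c4) is in noticed but fails the scope.

False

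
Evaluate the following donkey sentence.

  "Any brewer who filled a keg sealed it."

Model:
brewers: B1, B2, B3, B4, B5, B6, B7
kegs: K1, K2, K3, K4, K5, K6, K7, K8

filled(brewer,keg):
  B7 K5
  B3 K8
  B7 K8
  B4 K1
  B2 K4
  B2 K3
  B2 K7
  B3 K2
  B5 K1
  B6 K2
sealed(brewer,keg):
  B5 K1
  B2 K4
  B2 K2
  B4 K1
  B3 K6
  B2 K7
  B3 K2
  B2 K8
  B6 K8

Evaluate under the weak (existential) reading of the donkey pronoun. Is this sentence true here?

"it" takes "a keg" as antecedent — a donkey pronoun bound across the clause boundary.
Weak reading: every brewer b with some filled-keg has at least one filled-keg k such that sealed(b,k).
Per brewer: B2:✓  B3:✓  B4:✓  B5:✓  B6:✗  B7:✗
B6 has no witness among its filled-kegs.

False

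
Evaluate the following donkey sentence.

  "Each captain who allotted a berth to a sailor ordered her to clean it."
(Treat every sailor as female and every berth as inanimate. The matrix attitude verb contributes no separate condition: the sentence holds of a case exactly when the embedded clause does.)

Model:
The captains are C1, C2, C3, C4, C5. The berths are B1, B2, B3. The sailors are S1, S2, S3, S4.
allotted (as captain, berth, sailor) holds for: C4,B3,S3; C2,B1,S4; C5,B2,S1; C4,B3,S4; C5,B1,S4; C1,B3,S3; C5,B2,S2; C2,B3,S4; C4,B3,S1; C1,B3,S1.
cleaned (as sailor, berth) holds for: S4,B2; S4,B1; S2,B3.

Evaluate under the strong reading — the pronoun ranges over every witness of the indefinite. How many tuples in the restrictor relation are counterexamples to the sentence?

8

"her" takes "a sailor" as antecedent and "it" takes "a berth"; both are donkey pronouns co-varying with the restrictor.
Strong reading: for every (c,b,s) with allotted(c,b,s), cleaned(s,b).
Restrictor triples: (C1,B3,S1)→cleaned(S1,B3) ✗  (C1,B3,S3)→cleaned(S3,B3) ✗  (C2,B1,S4)→cleaned(S4,B1) ✓  (C2,B3,S4)→cleaned(S4,B3) ✗  (C4,B3,S1)→cleaned(S1,B3) ✗  (C4,B3,S3)→cleaned(S3,B3) ✗  (C4,B3,S4)→cleaned(S4,B3) ✗  (C5,B1,S4)→cleaned(S4,B1) ✓  (C5,B2,S1)→cleaned(S1,B2) ✗  (C5,B2,S2)→cleaned(S2,B2) ✗
Counterexamples (restrictor triples failing the scope): 8.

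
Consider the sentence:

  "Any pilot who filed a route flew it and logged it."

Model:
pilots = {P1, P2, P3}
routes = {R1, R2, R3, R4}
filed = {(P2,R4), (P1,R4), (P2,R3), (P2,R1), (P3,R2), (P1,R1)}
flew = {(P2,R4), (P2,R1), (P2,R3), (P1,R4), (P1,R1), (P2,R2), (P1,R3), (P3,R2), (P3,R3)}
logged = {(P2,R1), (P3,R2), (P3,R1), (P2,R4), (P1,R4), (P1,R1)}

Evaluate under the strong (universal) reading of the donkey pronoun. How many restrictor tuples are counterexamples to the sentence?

1

"it" takes "a route" as antecedent — a donkey pronoun bound across the clause boundary.
Strong reading: for every (p,r) with filed(p,r), flew(p,r) ∧ logged(p,r).
Restrictor pairs: (P1,R1) ✓  (P1,R4) ✓  (P2,R1) ✓  (P2,R3) ✗  (P2,R4) ✓  (P3,R2) ✓
Counterexamples (restrictor pairs failing the scope): 1.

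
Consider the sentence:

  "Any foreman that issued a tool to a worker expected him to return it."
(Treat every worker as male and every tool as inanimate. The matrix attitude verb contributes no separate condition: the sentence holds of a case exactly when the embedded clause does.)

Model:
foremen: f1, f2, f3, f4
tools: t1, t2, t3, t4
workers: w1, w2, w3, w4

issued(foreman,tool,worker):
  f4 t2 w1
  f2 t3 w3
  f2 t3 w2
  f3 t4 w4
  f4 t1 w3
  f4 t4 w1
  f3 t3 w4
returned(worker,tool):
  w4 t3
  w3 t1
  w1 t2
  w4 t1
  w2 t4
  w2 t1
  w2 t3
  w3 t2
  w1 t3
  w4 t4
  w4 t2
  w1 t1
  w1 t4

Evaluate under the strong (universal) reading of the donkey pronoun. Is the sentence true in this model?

False

"him" takes "a worker" as antecedent and "it" takes "a tool"; both are donkey pronouns co-varying with the restrictor.
Strong reading: for every (f,t,w) with issued(f,t,w), returned(w,t).
Restrictor triples: (f2,t3,w2)→returned(w2,t3) ✓  (f2,t3,w3)→returned(w3,t3) ✗  (f3,t3,w4)→returned(w4,t3) ✓  (f3,t4,w4)→returned(w4,t4) ✓  (f4,t1,w3)→returned(w3,t1) ✓  (f4,t2,w1)→returned(w1,t2) ✓  (f4,t4,w1)→returned(w1,t4) ✓
Counterexample: (f2,t3,w3) — returned(w3,t3) does not hold.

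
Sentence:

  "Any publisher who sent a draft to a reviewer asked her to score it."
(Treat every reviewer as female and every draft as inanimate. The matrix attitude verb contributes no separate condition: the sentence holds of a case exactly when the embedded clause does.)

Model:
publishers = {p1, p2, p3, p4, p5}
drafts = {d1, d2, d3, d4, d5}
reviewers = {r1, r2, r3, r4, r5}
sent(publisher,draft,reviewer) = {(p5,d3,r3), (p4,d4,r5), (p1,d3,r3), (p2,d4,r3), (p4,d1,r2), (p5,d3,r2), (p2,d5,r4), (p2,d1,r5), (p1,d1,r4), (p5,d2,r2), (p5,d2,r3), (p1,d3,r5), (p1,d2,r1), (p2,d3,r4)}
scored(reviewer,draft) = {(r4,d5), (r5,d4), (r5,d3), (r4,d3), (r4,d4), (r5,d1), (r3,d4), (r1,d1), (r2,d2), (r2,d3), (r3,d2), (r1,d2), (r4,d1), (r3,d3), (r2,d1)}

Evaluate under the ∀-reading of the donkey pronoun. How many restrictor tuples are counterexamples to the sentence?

0

"her" takes "a reviewer" as antecedent and "it" takes "a draft"; both are donkey pronouns co-varying with the restrictor.
Strong reading: for every (p,d,r) with sent(p,d,r), scored(r,d).
Restrictor triples: (p1,d1,r4)→scored(r4,d1) ✓  (p1,d2,r1)→scored(r1,d2) ✓  (p1,d3,r3)→scored(r3,d3) ✓  (p1,d3,r5)→scored(r5,d3) ✓  (p2,d1,r5)→scored(r5,d1) ✓  (p2,d3,r4)→scored(r4,d3) ✓  (p2,d4,r3)→scored(r3,d4) ✓  (p2,d5,r4)→scored(r4,d5) ✓  (p4,d1,r2)→scored(r2,d1) ✓  (p4,d4,r5)→scored(r5,d4) ✓  (p5,d2,r2)→scored(r2,d2) ✓  (p5,d2,r3)→scored(r3,d2) ✓  (p5,d3,r2)→scored(r2,d3) ✓  (p5,d3,r3)→scored(r3,d3) ✓
Counterexamples (restrictor triples failing the scope): 0.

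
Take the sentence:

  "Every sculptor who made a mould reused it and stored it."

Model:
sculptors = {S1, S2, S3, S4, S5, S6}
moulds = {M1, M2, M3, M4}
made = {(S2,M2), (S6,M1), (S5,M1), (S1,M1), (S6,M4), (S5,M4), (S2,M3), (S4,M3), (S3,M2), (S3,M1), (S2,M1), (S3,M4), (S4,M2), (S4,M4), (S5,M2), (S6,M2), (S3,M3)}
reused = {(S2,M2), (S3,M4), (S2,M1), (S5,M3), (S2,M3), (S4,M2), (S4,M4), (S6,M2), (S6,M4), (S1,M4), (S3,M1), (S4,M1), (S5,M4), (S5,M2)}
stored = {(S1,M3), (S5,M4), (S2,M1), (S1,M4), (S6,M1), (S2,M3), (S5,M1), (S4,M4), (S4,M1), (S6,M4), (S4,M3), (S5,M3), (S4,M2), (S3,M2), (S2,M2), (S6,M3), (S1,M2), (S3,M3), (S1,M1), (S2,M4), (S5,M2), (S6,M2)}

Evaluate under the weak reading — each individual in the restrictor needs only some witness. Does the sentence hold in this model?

"it" takes "a mould" as antecedent — a donkey pronoun bound across the clause boundary.
Weak reading: every sculptor s with some made-mould has at least one made-mould m such that reused(s,m) ∧ stored(s,m).
Per sculptor: S1:✗  S2:✓  S3:✗  S4:✓  S5:✓  S6:✓
S1 has no witness among its made-moulds.

False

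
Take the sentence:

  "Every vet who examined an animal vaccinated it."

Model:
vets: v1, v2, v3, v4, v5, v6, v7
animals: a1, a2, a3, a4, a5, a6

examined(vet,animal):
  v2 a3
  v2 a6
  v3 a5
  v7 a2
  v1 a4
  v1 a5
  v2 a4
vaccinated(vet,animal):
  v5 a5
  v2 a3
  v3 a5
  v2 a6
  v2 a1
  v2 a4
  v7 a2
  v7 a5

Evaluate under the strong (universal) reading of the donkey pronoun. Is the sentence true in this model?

False

"it" takes "an animal" as antecedent — a donkey pronoun bound across the clause boundary.
Strong reading: for every (v,a) with examined(v,a), vaccinated(v,a).
Restrictor pairs: (v1,a4) ✗  (v1,a5) ✗  (v2,a3) ✓  (v2,a4) ✓  (v2,a6) ✓  (v3,a5) ✓  (v7,a2) ✓
Counterexample: (v1,a4) is in examined but fails the scope.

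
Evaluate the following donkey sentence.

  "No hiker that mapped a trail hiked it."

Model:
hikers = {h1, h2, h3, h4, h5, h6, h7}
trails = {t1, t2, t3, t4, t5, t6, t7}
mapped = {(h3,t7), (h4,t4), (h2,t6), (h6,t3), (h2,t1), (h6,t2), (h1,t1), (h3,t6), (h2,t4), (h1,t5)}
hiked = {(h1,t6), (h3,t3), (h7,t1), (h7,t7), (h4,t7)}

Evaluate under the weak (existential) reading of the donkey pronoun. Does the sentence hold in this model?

True

"it" takes "a trail" as antecedent — a donkey pronoun bound across the clause boundary.
Truth condition: for no (h,t) with mapped(h,t) does hiked(h,t) hold.
Restrictor pairs — does the scope hold? (h1,t1):fails  (h1,t5):fails  (h2,t1):fails  (h2,t4):fails  (h2,t6):fails  (h3,t6):fails  (h3,t7):fails  (h4,t4):fails  (h6,t2):fails  (h6,t3):fails
Scope holds for no restrictor pair, so the sentence is true.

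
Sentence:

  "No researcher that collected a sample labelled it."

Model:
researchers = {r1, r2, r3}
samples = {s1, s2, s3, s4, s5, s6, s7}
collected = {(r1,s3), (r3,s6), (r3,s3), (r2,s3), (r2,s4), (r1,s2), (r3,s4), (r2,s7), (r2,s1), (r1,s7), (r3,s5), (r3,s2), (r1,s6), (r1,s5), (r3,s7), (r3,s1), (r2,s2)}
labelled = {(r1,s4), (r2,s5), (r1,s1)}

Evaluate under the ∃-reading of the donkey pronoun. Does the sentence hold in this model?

"it" takes "a sample" as antecedent — a donkey pronoun bound across the clause boundary.
Truth condition: for no (r,s) with collected(r,s) does labelled(r,s) hold.
Restrictor pairs — does the scope hold? (r1,s2):fails  (r1,s3):fails  (r1,s5):fails  (r1,s6):fails  (r1,s7):fails  (r2,s1):fails  (r2,s2):fails  (r2,s3):fails  (r2,s4):fails  (r2,s7):fails  (r3,s1):fails  (r3,s2):fails  (r3,s3):fails  (r3,s4):fails  (r3,s5):fails  (r3,s6):fails  (r3,s7):fails
Scope holds for no restrictor pair, so the sentence is true.

True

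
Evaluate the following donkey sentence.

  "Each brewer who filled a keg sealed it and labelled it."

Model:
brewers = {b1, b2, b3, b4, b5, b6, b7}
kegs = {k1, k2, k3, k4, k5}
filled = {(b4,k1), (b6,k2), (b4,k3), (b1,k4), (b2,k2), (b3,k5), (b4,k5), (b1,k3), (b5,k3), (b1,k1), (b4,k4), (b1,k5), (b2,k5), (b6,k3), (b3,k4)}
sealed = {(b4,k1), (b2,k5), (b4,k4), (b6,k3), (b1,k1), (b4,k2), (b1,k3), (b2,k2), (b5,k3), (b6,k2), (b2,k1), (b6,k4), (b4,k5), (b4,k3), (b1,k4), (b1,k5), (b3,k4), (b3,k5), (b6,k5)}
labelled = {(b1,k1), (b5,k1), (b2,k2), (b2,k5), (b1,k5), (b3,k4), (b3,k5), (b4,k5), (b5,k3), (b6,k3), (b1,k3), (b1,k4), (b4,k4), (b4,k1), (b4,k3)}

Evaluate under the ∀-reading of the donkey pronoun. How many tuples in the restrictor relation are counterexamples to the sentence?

1

"it" takes "a keg" as antecedent — a donkey pronoun bound across the clause boundary.
Strong reading: for every (b,k) with filled(b,k), sealed(b,k) ∧ labelled(b,k).
Restrictor pairs: (b1,k1) ✓  (b1,k3) ✓  (b1,k4) ✓  (b1,k5) ✓  (b2,k2) ✓  (b2,k5) ✓  (b3,k4) ✓  (b3,k5) ✓  (b4,k1) ✓  (b4,k3) ✓  (b4,k4) ✓  (b4,k5) ✓  (b5,k3) ✓  (b6,k2) ✗  (b6,k3) ✓
Counterexamples (restrictor pairs failing the scope): 1.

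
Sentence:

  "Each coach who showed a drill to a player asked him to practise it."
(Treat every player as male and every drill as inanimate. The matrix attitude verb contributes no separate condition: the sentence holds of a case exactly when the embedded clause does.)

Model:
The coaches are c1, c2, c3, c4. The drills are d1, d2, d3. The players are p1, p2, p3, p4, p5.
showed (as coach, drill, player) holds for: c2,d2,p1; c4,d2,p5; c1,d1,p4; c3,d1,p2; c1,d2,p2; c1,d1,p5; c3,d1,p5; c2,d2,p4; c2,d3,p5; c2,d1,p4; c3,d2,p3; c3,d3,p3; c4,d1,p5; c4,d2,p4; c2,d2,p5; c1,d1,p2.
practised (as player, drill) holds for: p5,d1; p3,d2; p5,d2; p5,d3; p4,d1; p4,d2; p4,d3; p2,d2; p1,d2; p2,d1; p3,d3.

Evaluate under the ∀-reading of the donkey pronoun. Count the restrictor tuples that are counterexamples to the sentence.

"him" takes "a player" as antecedent and "it" takes "a drill"; both are donkey pronouns co-varying with the restrictor.
Strong reading: for every (c,d,p) with showed(c,d,p), practised(p,d).
Restrictor triples: (c1,d1,p2)→practised(p2,d1) ✓  (c1,d1,p4)→practised(p4,d1) ✓  (c1,d1,p5)→practised(p5,d1) ✓  (c1,d2,p2)→practised(p2,d2) ✓  (c2,d1,p4)→practised(p4,d1) ✓  (c2,d2,p1)→practised(p1,d2) ✓  (c2,d2,p4)→practised(p4,d2) ✓  (c2,d2,p5)→practised(p5,d2) ✓  (c2,d3,p5)→practised(p5,d3) ✓  (c3,d1,p2)→practised(p2,d1) ✓  (c3,d1,p5)→practised(p5,d1) ✓  (c3,d2,p3)→practised(p3,d2) ✓  (c3,d3,p3)→practised(p3,d3) ✓  (c4,d1,p5)→practised(p5,d1) ✓  (c4,d2,p4)→practised(p4,d2) ✓  (c4,d2,p5)→practised(p5,d2) ✓
Counterexamples (restrictor triples failing the scope): 0.

0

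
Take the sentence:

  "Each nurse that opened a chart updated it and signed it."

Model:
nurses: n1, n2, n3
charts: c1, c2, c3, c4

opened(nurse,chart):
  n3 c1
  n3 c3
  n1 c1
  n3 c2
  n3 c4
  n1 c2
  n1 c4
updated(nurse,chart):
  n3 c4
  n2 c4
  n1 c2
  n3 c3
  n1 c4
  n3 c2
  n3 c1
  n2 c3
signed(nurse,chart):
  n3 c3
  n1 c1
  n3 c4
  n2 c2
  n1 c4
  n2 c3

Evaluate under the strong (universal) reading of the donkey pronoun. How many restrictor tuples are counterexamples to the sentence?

4

"it" takes "a chart" as antecedent — a donkey pronoun bound across the clause boundary.
Strong reading: for every (n,c) with opened(n,c), updated(n,c) ∧ signed(n,c).
Restrictor pairs: (n1,c1) ✗  (n1,c2) ✗  (n1,c4) ✓  (n3,c1) ✗  (n3,c2) ✗  (n3,c3) ✓  (n3,c4) ✓
Counterexamples (restrictor pairs failing the scope): 4.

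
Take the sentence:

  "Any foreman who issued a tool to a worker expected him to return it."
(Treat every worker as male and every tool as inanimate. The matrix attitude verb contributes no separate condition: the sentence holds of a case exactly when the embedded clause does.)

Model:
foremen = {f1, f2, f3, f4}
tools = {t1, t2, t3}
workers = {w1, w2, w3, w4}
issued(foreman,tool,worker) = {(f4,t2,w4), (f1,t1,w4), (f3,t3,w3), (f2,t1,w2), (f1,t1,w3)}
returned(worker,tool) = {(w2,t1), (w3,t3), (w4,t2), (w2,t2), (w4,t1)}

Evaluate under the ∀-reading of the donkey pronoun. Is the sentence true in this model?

"him" takes "a worker" as antecedent and "it" takes "a tool"; both are donkey pronouns co-varying with the restrictor.
Strong reading: for every (f,t,w) with issued(f,t,w), returned(w,t).
Restrictor triples: (f1,t1,w3)→returned(w3,t1) ✗  (f1,t1,w4)→returned(w4,t1) ✓  (f2,t1,w2)→returned(w2,t1) ✓  (f3,t3,w3)→returned(w3,t3) ✓  (f4,t2,w4)→returned(w4,t2) ✓
Counterexample: (f1,t1,w3) — returned(w3,t1) does not hold.

False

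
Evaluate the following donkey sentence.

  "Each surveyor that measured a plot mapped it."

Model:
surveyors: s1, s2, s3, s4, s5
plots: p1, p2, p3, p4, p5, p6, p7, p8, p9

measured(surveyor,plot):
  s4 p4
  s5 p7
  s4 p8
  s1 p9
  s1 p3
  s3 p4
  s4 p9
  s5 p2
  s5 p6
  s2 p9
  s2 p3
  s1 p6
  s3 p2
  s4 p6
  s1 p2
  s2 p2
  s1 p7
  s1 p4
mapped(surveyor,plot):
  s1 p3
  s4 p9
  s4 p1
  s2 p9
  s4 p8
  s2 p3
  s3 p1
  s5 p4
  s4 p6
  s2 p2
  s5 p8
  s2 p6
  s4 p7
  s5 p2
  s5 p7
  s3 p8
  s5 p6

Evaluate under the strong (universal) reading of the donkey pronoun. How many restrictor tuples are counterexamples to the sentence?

8

"it" takes "a plot" as antecedent — a donkey pronoun bound across the clause boundary.
Strong reading: for every (s,p) with measured(s,p), mapped(s,p).
Restrictor pairs: (s1,p2) ✗  (s1,p3) ✓  (s1,p4) ✗  (s1,p6) ✗  (s1,p7) ✗  (s1,p9) ✗  (s2,p2) ✓  (s2,p3) ✓  (s2,p9) ✓  (s3,p2) ✗  (s3,p4) ✗  (s4,p4) ✗  (s4,p6) ✓  (s4,p8) ✓  (s4,p9) ✓  (s5,p2) ✓  (s5,p6) ✓  (s5,p7) ✓
Counterexamples (restrictor pairs failing the scope): 8.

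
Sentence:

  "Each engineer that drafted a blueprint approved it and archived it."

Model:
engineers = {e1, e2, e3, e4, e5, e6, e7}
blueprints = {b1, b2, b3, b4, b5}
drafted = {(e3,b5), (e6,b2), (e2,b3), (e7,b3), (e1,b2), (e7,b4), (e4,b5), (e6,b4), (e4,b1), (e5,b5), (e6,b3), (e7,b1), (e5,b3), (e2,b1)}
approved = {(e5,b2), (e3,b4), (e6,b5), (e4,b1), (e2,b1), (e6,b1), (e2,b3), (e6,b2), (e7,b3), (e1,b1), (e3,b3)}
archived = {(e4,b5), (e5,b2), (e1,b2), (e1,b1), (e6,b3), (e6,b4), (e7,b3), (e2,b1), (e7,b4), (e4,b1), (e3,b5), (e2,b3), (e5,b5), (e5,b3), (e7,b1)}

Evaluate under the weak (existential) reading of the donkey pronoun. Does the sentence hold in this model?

"it" takes "a blueprint" as antecedent — a donkey pronoun bound across the clause boundary.
Weak reading: every engineer e with some drafted-blueprint has at least one drafted-blueprint b such that approved(e,b) ∧ archived(e,b).
Per engineer: e1:✗  e2:✓  e3:✗  e4:✓  e5:✗  e6:✗  e7:✓
e1 has no witness among its drafted-blueprints.

False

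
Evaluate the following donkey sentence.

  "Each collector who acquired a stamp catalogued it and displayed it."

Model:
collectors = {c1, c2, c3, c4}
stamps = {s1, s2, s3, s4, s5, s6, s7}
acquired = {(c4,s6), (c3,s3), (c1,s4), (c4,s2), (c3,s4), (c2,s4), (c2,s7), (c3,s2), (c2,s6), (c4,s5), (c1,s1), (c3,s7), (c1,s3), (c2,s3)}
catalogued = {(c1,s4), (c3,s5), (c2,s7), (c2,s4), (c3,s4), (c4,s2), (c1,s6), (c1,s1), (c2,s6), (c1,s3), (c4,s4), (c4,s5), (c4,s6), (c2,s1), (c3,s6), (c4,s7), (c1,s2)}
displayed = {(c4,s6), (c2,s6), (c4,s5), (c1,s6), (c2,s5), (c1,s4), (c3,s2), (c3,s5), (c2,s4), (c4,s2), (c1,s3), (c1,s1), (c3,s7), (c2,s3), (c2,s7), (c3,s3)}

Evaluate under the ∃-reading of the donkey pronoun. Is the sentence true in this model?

"it" takes "a stamp" as antecedent — a donkey pronoun bound across the clause boundary.
Weak reading: every collector c with some acquired-stamp has at least one acquired-stamp s such that catalogued(c,s) ∧ displayed(c,s).
Per collector: c1:✓  c2:✓  c3:✗  c4:✓
c3 has no witness among its acquired-stamps.

False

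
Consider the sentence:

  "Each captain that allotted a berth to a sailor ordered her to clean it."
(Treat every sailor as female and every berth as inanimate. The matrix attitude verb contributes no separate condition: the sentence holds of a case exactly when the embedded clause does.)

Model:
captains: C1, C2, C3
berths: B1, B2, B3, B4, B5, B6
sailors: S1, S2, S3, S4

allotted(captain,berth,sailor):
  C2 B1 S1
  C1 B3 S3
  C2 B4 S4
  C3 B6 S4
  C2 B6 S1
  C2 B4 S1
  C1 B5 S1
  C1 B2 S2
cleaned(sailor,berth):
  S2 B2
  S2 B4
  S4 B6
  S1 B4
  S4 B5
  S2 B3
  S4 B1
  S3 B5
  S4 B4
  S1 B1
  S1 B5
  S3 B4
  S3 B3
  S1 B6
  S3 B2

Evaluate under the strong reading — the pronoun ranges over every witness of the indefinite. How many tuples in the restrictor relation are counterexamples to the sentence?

0

"her" takes "a sailor" as antecedent and "it" takes "a berth"; both are donkey pronouns co-varying with the restrictor.
Strong reading: for every (c,b,s) with allotted(c,b,s), cleaned(s,b).
Restrictor triples: (C1,B2,S2)→cleaned(S2,B2) ✓  (C1,B3,S3)→cleaned(S3,B3) ✓  (C1,B5,S1)→cleaned(S1,B5) ✓  (C2,B1,S1)→cleaned(S1,B1) ✓  (C2,B4,S1)→cleaned(S1,B4) ✓  (C2,B4,S4)→cleaned(S4,B4) ✓  (C2,B6,S1)→cleaned(S1,B6) ✓  (C3,B6,S4)→cleaned(S4,B6) ✓
Counterexamples (restrictor triples failing the scope): 0.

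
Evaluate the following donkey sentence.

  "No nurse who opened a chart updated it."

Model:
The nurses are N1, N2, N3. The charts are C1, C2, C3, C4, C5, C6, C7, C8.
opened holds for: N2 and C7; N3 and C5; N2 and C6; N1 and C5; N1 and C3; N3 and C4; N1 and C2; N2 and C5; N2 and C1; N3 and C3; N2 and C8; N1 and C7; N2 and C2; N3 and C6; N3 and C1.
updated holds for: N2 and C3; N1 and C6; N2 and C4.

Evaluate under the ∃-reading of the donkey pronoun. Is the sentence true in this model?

True

"it" takes "a chart" as antecedent — a donkey pronoun bound across the clause boundary.
Truth condition: for no (n,c) with opened(n,c) does updated(n,c) hold.
Restrictor pairs — does the scope hold? (N1,C2):fails  (N1,C3):fails  (N1,C5):fails  (N1,C7):fails  (N2,C1):fails  (N2,C2):fails  (N2,C5):fails  (N2,C6):fails  (N2,C7):fails  (N2,C8):fails  (N3,C1):fails  (N3,C3):fails  (N3,C4):fails  (N3,C5):fails  (N3,C6):fails
Scope holds for no restrictor pair, so the sentence is true.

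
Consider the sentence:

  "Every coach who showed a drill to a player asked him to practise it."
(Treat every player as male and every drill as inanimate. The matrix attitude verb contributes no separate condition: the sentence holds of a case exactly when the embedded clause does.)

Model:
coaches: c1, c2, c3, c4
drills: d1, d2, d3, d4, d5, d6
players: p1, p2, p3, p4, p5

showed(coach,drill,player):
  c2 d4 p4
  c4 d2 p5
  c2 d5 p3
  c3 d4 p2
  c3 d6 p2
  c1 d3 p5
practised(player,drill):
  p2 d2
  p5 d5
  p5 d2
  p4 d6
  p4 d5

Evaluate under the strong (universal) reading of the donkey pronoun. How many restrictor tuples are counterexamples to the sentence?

5

"him" takes "a player" as antecedent and "it" takes "a drill"; both are donkey pronouns co-varying with the restrictor.
Strong reading: for every (c,d,p) with showed(c,d,p), practised(p,d).
Restrictor triples: (c1,d3,p5)→practised(p5,d3) ✗  (c2,d4,p4)→practised(p4,d4) ✗  (c2,d5,p3)→practised(p3,d5) ✗  (c3,d4,p2)→practised(p2,d4) ✗  (c3,d6,p2)→practised(p2,d6) ✗  (c4,d2,p5)→practised(p5,d2) ✓
Counterexamples (restrictor triples failing the scope): 5.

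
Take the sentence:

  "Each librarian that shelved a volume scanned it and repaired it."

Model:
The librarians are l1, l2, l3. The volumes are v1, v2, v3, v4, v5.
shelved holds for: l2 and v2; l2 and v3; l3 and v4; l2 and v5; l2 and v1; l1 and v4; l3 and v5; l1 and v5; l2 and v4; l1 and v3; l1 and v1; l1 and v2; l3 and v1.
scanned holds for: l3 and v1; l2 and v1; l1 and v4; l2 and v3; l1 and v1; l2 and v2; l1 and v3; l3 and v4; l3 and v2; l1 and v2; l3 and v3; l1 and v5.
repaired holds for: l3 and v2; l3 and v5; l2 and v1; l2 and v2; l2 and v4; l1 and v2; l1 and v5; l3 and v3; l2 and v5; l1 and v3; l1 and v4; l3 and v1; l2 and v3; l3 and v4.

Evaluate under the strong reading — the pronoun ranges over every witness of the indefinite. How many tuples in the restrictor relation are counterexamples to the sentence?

4

"it" takes "a volume" as antecedent — a donkey pronoun bound across the clause boundary.
Strong reading: for every (l,v) with shelved(l,v), scanned(l,v) ∧ repaired(l,v).
Restrictor pairs: (l1,v1) ✗  (l1,v2) ✓  (l1,v3) ✓  (l1,v4) ✓  (l1,v5) ✓  (l2,v1) ✓  (l2,v2) ✓  (l2,v3) ✓  (l2,v4) ✗  (l2,v5) ✗  (l3,v1) ✓  (l3,v4) ✓  (l3,v5) ✗
Counterexamples (restrictor pairs failing the scope): 4.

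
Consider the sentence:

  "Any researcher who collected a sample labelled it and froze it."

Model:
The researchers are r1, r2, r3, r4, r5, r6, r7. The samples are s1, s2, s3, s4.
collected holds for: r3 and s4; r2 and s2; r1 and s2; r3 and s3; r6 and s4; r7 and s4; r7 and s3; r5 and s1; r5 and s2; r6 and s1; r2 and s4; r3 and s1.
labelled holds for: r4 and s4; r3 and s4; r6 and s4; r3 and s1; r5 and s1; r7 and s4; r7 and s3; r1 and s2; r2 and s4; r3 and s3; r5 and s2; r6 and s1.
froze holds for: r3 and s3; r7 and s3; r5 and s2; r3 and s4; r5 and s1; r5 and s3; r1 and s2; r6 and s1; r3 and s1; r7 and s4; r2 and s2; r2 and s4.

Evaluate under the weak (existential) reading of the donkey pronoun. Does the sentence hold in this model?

"it" takes "a sample" as antecedent — a donkey pronoun bound across the clause boundary.
Weak reading: every researcher r with some collected-sample has at least one collected-sample s such that labelled(r,s) ∧ froze(r,s).
Per researcher: r1:✓  r2:✓  r3:✓  r5:✓  r6:✓  r7:✓
Every researcher in the restrictor has a witness.

True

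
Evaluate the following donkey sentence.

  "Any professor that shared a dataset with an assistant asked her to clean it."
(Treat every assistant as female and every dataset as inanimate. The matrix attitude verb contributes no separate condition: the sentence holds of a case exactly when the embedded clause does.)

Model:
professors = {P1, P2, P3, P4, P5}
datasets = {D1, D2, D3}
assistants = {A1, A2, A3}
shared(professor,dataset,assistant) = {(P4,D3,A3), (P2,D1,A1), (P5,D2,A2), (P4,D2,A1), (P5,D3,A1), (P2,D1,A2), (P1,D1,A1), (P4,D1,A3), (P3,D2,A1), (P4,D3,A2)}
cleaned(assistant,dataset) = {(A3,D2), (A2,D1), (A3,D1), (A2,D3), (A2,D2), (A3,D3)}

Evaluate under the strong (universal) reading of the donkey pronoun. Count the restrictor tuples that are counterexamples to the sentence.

5

"her" takes "an assistant" as antecedent and "it" takes "a dataset"; both are donkey pronouns co-varying with the restrictor.
Strong reading: for every (p,d,a) with shared(p,d,a), cleaned(a,d).
Restrictor triples: (P1,D1,A1)→cleaned(A1,D1) ✗  (P2,D1,A1)→cleaned(A1,D1) ✗  (P2,D1,A2)→cleaned(A2,D1) ✓  (P3,D2,A1)→cleaned(A1,D2) ✗  (P4,D1,A3)→cleaned(A3,D1) ✓  (P4,D2,A1)→cleaned(A1,D2) ✗  (P4,D3,A2)→cleaned(A2,D3) ✓  (P4,D3,A3)→cleaned(A3,D3) ✓  (P5,D2,A2)→cleaned(A2,D2) ✓  (P5,D3,A1)→cleaned(A1,D3) ✗
Counterexamples (restrictor triples failing the scope): 5.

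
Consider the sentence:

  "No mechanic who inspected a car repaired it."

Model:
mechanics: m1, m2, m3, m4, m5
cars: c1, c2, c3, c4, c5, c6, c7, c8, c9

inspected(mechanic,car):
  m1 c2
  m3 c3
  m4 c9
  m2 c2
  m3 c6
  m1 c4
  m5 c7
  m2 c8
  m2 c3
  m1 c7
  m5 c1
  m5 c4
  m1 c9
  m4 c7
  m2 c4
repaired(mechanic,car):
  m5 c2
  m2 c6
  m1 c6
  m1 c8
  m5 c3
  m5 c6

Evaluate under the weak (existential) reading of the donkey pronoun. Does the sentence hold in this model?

True

"it" takes "a car" as antecedent — a donkey pronoun bound across the clause boundary.
Truth condition: for no (m,c) with inspected(m,c) does repaired(m,c) hold.
Restrictor pairs — does the scope hold? (m1,c2):fails  (m1,c4):fails  (m1,c7):fails  (m1,c9):fails  (m2,c2):fails  (m2,c3):fails  (m2,c4):fails  (m2,c8):fails  (m3,c3):fails  (m3,c6):fails  (m4,c7):fails  (m4,c9):fails  (m5,c1):fails  (m5,c4):fails  (m5,c7):fails
Scope holds for no restrictor pair, so the sentence is true.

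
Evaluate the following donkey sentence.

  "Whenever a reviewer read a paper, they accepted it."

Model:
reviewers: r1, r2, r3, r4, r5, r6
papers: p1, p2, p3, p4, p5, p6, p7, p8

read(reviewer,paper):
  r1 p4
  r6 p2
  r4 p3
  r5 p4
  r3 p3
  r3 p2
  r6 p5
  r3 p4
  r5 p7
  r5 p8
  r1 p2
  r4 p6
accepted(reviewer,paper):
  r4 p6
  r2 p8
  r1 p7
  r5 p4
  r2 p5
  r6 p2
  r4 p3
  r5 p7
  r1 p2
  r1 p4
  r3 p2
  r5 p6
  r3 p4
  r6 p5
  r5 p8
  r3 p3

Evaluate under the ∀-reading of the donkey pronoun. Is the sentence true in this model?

True

"it" takes "a paper" as antecedent — a donkey pronoun bound across the clause boundary.
Strong reading: for every (r,p) with read(r,p), accepted(r,p).
Restrictor pairs: (r1,p2) ✓  (r1,p4) ✓  (r3,p2) ✓  (r3,p3) ✓  (r3,p4) ✓  (r4,p3) ✓  (r4,p6) ✓  (r5,p4) ✓  (r5,p7) ✓  (r5,p8) ✓  (r6,p2) ✓  (r6,p5) ✓
Every restrictor pair satisfies the scope.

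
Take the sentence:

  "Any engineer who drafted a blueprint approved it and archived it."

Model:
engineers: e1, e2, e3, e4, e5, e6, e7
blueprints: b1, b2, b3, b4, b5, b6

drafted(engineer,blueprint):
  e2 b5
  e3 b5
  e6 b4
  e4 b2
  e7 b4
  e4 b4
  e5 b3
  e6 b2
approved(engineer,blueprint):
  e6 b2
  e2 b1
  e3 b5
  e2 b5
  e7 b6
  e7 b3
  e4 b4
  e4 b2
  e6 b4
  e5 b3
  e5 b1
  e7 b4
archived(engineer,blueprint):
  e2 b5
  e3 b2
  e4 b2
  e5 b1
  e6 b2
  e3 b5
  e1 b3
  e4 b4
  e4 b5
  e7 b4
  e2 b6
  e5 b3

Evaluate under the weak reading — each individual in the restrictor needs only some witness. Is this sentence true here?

"it" takes "a blueprint" as antecedent — a donkey pronoun bound across the clause boundary.
Weak reading: every engineer e with some drafted-blueprint has at least one drafted-blueprint b such that approved(e,b) ∧ archived(e,b).
Per engineer: e2:✓  e3:✓  e4:✓  e5:✓  e6:✓  e7:✓
Every engineer in the restrictor has a witness.

True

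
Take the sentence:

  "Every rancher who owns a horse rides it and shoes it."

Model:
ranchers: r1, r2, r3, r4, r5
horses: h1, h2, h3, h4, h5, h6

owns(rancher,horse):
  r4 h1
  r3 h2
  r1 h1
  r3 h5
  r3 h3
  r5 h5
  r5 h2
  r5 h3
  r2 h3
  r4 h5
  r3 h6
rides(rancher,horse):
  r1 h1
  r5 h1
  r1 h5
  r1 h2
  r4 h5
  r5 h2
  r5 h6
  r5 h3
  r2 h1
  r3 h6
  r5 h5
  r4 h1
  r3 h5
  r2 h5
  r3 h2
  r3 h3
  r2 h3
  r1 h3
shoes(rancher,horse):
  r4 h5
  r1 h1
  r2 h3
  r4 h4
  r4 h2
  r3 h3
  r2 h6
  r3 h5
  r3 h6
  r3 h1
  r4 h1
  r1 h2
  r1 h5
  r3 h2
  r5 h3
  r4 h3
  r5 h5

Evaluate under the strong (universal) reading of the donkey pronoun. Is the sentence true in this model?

False

"it" takes "a horse" as antecedent — a donkey pronoun bound across the clause boundary.
Strong reading: for every (r,h) with owns(r,h), rides(r,h) ∧ shoes(r,h).
Restrictor pairs: (r1,h1) ✓  (r2,h3) ✓  (r3,h2) ✓  (r3,h3) ✓  (r3,h5) ✓  (r3,h6) ✓  (r4,h1) ✓  (r4,h5) ✓  (r5,h2) ✗  (r5,h3) ✓  (r5,h5) ✓
Counterexample: (r5,h2) is in owns but fails the scope.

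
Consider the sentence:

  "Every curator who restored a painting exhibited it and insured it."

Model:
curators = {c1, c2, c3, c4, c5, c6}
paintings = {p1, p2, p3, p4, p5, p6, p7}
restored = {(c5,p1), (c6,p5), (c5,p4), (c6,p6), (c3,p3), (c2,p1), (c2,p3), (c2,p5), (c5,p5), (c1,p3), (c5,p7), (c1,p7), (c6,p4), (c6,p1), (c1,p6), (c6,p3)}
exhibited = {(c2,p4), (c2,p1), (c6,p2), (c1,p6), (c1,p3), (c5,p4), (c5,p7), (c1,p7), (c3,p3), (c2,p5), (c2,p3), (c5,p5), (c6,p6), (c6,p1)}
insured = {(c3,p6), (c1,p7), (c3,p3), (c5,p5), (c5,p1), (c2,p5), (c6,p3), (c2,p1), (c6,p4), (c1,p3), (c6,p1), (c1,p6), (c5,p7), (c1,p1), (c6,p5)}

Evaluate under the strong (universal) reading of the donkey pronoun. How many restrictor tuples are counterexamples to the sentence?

7

"it" takes "a painting" as antecedent — a donkey pronoun bound across the clause boundary.
Strong reading: for every (c,p) with restored(c,p), exhibited(c,p) ∧ insured(c,p).
Restrictor pairs: (c1,p3) ✓  (c1,p6) ✓  (c1,p7) ✓  (c2,p1) ✓  (c2,p3) ✗  (c2,p5) ✓  (c3,p3) ✓  (c5,p1) ✗  (c5,p4) ✗  (c5,p5) ✓  (c5,p7) ✓  (c6,p1) ✓  (c6,p3) ✗  (c6,p4) ✗  (c6,p5) ✗  (c6,p6) ✗
Counterexamples (restrictor pairs failing the scope): 7.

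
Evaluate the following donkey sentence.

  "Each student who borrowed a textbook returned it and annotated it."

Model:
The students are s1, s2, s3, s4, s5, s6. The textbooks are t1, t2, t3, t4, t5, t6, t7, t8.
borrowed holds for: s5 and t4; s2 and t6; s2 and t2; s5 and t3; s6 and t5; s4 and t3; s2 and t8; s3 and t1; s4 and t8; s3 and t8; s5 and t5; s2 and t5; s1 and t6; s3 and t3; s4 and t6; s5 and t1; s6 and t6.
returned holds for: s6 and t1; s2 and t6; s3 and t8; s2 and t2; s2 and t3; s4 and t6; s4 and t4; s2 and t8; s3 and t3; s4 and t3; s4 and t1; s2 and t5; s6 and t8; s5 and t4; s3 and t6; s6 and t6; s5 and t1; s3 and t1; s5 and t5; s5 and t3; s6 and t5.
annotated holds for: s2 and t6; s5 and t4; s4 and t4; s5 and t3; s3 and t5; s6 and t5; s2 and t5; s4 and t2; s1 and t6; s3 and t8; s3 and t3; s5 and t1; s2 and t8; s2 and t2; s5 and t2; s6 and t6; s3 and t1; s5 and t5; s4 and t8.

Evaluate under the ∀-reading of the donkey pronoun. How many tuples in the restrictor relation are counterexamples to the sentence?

"it" takes "a textbook" as antecedent — a donkey pronoun bound across the clause boundary.
Strong reading: for every (s,t) with borrowed(s,t), returned(s,t) ∧ annotated(s,t).
Restrictor pairs: (s1,t6) ✗  (s2,t2) ✓  (s2,t5) ✓  (s2,t6) ✓  (s2,t8) ✓  (s3,t1) ✓  (s3,t3) ✓  (s3,t8) ✓  (s4,t3) ✗  (s4,t6) ✗  (s4,t8) ✗  (s5,t1) ✓  (s5,t3) ✓  (s5,t4) ✓  (s5,t5) ✓  (s6,t5) ✓  (s6,t6) ✓
Counterexamples (restrictor pairs failing the scope): 4.

4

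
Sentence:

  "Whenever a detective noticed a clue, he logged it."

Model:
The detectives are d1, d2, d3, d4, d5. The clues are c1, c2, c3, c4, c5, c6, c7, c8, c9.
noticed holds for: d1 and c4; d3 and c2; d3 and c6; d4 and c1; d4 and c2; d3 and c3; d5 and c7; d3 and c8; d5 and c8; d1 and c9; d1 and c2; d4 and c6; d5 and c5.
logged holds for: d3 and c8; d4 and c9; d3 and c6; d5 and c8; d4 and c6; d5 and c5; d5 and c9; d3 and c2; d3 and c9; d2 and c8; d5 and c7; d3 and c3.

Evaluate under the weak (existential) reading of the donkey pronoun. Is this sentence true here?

"it" takes "a clue" as antecedent — a donkey pronoun bound across the clause boundary.
Weak reading: every detective d with some noticed-clue has at least one noticed-clue c such that logged(d,c).
Per detective: d1:✗  d3:✓  d4:✓  d5:✓
d1 has no witness among its noticed-clues.

False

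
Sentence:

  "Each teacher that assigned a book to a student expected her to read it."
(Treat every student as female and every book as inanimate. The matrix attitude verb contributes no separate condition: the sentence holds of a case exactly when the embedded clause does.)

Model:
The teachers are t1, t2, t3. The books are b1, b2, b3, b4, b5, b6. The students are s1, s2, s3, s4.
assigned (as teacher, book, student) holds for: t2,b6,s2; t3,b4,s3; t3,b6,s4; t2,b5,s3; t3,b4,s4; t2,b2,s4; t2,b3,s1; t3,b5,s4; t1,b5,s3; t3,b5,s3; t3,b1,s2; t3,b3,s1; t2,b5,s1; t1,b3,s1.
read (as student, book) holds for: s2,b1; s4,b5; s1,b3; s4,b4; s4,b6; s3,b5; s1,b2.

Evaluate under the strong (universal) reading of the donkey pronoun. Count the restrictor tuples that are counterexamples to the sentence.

4

"her" takes "a student" as antecedent and "it" takes "a book"; both are donkey pronouns co-varying with the restrictor.
Strong reading: for every (t,b,s) with assigned(t,b,s), read(s,b).
Restrictor triples: (t1,b3,s1)→read(s1,b3) ✓  (t1,b5,s3)→read(s3,b5) ✓  (t2,b2,s4)→read(s4,b2) ✗  (t2,b3,s1)→read(s1,b3) ✓  (t2,b5,s1)→read(s1,b5) ✗  (t2,b5,s3)→read(s3,b5) ✓  (t2,b6,s2)→read(s2,b6) ✗  (t3,b1,s2)→read(s2,b1) ✓  (t3,b3,s1)→read(s1,b3) ✓  (t3,b4,s3)→read(s3,b4) ✗  (t3,b4,s4)→read(s4,b4) ✓  (t3,b5,s3)→read(s3,b5) ✓  (t3,b5,s4)→read(s4,b5) ✓  (t3,b6,s4)→read(s4,b6) ✓
Counterexamples (restrictor triples failing the scope): 4.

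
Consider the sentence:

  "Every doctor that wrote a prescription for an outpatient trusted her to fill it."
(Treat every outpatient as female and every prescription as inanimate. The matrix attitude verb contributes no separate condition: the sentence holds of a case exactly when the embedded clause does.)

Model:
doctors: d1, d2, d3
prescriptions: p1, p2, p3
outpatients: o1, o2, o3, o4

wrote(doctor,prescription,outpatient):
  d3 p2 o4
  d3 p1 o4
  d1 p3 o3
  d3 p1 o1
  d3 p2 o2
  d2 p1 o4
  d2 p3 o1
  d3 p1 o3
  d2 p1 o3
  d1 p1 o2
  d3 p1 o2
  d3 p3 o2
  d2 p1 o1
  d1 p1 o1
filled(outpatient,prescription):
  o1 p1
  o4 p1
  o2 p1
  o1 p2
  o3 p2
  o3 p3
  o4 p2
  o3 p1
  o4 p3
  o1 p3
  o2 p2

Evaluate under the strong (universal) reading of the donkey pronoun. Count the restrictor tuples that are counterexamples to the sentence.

"her" takes "an outpatient" as antecedent and "it" takes "a prescription"; both are donkey pronouns co-varying with the restrictor.
Strong reading: for every (d,p,o) with wrote(d,p,o), filled(o,p).
Restrictor triples: (d1,p1,o1)→filled(o1,p1) ✓  (d1,p1,o2)→filled(o2,p1) ✓  (d1,p3,o3)→filled(o3,p3) ✓  (d2,p1,o1)→filled(o1,p1) ✓  (d2,p1,o3)→filled(o3,p1) ✓  (d2,p1,o4)→filled(o4,p1) ✓  (d2,p3,o1)→filled(o1,p3) ✓  (d3,p1,o1)→filled(o1,p1) ✓  (d3,p1,o2)→filled(o2,p1) ✓  (d3,p1,o3)→filled(o3,p1) ✓  (d3,p1,o4)→filled(o4,p1) ✓  (d3,p2,o2)→filled(o2,p2) ✓  (d3,p2,o4)→filled(o4,p2) ✓  (d3,p3,o2)→filled(o2,p3) ✗
Counterexamples (restrictor triples failing the scope): 1.

1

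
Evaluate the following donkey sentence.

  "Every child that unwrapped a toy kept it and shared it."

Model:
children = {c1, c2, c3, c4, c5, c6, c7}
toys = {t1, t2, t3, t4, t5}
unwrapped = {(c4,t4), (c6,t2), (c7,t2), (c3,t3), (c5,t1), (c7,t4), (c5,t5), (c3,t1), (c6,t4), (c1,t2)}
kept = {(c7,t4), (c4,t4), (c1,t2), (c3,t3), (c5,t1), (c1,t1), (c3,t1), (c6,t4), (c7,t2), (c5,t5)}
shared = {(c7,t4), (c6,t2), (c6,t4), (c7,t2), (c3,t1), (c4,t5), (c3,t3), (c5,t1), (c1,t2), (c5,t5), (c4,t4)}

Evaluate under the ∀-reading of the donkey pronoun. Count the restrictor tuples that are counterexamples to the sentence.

"it" takes "a toy" as antecedent — a donkey pronoun bound across the clause boundary.
Strong reading: for every (c,t) with unwrapped(c,t), kept(c,t) ∧ shared(c,t).
Restrictor pairs: (c1,t2) ✓  (c3,t1) ✓  (c3,t3) ✓  (c4,t4) ✓  (c5,t1) ✓  (c5,t5) ✓  (c6,t2) ✗  (c6,t4) ✓  (c7,t2) ✓  (c7,t4) ✓
Counterexamples (restrictor pairs failing the scope): 1.

1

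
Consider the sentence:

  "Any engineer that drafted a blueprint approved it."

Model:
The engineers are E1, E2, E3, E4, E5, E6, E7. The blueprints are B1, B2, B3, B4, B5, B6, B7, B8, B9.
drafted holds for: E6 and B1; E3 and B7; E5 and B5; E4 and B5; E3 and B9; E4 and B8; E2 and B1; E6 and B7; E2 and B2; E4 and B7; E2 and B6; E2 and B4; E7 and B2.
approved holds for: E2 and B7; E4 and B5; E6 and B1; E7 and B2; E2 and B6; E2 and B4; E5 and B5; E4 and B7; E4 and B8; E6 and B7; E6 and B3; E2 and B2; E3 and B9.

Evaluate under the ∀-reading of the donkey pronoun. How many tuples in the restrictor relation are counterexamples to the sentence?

"it" takes "a blueprint" as antecedent — a donkey pronoun bound across the clause boundary.
Strong reading: for every (e,b) with drafted(e,b), approved(e,b).
Restrictor pairs: (E2,B1) ✗  (E2,B2) ✓  (E2,B4) ✓  (E2,B6) ✓  (E3,B7) ✗  (E3,B9) ✓  (E4,B5) ✓  (E4,B7) ✓  (E4,B8) ✓  (E5,B5) ✓  (E6,B1) ✓  (E6,B7) ✓  (E7,B2) ✓
Counterexamples (restrictor pairs failing the scope): 2.

2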